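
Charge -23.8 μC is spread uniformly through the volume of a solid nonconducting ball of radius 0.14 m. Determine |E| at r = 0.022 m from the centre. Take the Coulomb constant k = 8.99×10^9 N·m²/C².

By spherical symmetry E is radial; choose a Gaussian sphere of radius r = 0.022 m (r < R).
Only the charge within r is enclosed: Q_enc = Q·(r/R)³ = (-23.8 μC)·(0.022 m/0.14 m)³ = -9.236×10^-8 C.
By Gauss's law, ∮E·dA = E·4πr² = Q_enc/ε₀.
E = k|Q_enc|/r² = (8.99×10^9)(9.236×10^-8)/(0.022)² = 1.72e6 N/C.

E = 1.72e6 N/C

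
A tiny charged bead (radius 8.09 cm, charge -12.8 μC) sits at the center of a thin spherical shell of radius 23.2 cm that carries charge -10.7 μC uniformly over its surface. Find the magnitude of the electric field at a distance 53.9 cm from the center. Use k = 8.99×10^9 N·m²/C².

7.27e5 V/m

Use a concentric Gaussian sphere at r = 53.9 cm (r > 23.2 cm, enclosing both).
Q_enc = (-12.8 μC) + (-10.7 μC) = -2.35×10^-5 C.
Since E is radial and uniform over the Gaussian sphere, Φ = E·4πr² = Q_enc/ε₀.
E = k|Q_enc|/r² = (8.99×10^9)(2.35×10^-5)/(0.539)² = 7.27×10^5 N/C.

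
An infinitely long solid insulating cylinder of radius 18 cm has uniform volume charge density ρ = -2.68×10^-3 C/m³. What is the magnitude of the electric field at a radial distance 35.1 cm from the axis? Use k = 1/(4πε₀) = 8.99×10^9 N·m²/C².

|E| = 1.40×10^7 V/m

Coaxial Gaussian cylinder, radius r = 35.1 cm, length L (r > 18 cm, full cross-section enclosed).
λ_enc = ρ·πR² = (-2.68×10^-3)π(0.18)² = -2.728e-4 C/m.
Since E is radial and uniform over the curved surface, Φ = E·2πrL = Q_enc/ε₀ = λ_enc L/ε₀.
E = 2k|λ_enc|/r = 2(8.99×10^9)(2.728e-4)/(0.351) = 1.40×10^7 N/C.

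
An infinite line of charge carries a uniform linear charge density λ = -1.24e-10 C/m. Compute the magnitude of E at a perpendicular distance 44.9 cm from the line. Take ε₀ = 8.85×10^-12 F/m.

4.97 N/C

By cylindrical symmetry E is radial; use a coaxial Gaussian cylinder of radius 44.9 cm and length L.
Q_enc = λL, so λ_enc = -1.24×10^-10 C/m.
Since E is radial and uniform over the curved surface, Φ = E·2πrL = Q_enc/ε₀ = λ_enc L/ε₀.
E = |λ_enc|/(2πε₀r) = (1.24×10^-10)/(2π·8.85×10^-12·0.449) = 4.97 N/C.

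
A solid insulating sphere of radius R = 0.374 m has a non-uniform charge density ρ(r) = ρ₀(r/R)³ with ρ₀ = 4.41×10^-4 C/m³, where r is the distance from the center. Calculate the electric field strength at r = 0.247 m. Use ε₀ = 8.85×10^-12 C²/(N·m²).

E ≈ 5.91e5 V/m

Take a concentric spherical Gaussian surface of radius r = 0.247 m (r < R).
Q_enc = ∫₀^r ρ(r')·4πr'² dr' = (4πρ₀/R³) ∫₀^r r'^5 dr' = 4πρ₀ r^6/(6·R³) = 4.009×10^-6 C.
By Gauss's law, ∮E·dA = E·4πr² = Q_enc/ε₀.
E = |Q_enc|/(4πε₀r²) = (4.009×10^-6)/(4π·8.85×10^-12·(0.247)²) = 5.91×10^5 N/C.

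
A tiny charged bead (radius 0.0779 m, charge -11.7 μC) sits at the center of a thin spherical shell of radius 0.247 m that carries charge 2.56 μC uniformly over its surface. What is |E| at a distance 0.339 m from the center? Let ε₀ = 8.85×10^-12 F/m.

Use a concentric Gaussian sphere at r = 0.339 m (r > 0.247 m, enclosing both).
Q_enc = (-11.7 μC) + (2.56 μC) = -9.14×10^-6 C.
By Gauss's law, ∮E·dA = E·4πr² = Q_enc/ε₀.
E = |Q_enc|/(4πε₀r²) = (9.14e-6)/(4π·8.85×10^-12·(0.339)²) = 7.15e5 N/C.

7.15e5 V/m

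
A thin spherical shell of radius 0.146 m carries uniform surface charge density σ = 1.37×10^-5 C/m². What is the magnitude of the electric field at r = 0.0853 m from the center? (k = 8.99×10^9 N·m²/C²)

|E| = 0 N/C

Use a concentric Gaussian sphere at r = 0.0853 m (inside the shell, r < 0.146 m).
No charge lies within this surface, so Q_enc = 0 and Gauss's law gives E·4πr² = 0 ⇒ E = 0.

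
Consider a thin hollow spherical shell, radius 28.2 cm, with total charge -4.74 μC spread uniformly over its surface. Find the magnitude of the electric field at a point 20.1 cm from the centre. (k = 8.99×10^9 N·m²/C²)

|E| = 0 N/C

Symmetry ⇒ E = E(r) r̂. Gaussian sphere of radius r = 20.1 cm (inside the shell, r < 28.2 cm).
All the charge is outside the Gaussian surface: Q_enc = 0, hence E = 0 everywhere inside the shell.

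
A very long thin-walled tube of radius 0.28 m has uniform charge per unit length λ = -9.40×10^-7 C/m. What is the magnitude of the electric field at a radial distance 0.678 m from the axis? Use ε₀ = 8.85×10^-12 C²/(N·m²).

E = 2.49×10^4 V/m

Coaxial Gaussian cylinder, radius r = 0.678 m, length L (r > 0.28 m).
The full line charge is enclosed: λ_enc = -9.40×10^-7 C/m.
By Gauss's law (flux through the curved wall only), E·2πrL = λ_enc L/ε₀.
E = |λ_enc|/(2πε₀r) = (9.40×10^-7)/(2π·8.85×10^-12·0.678) = 2.49×10^4 N/C.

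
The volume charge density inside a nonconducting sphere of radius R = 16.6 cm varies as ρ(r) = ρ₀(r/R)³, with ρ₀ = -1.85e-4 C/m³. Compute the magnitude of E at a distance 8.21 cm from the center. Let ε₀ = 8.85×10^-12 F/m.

Take a concentric spherical Gaussian surface of radius r = 8.21 cm (r < R).
Q_enc = ∫₀^r ρ(r')·4πr'² dr' = (4πρ₀/R³) ∫₀^r r'^5 dr' = 4πρ₀ r^6/(6·R³) = -2.594e-8 C.
Applying ∮E·dA = Q_enc/ε₀ with Φ = E(4πr²):
E = |Q_enc|/(4πε₀r²) = (2.594×10^-8)/(4π·8.85×10^-12·(0.0821)²) = 3.46e4 N/C.

3.46×10^4 V/m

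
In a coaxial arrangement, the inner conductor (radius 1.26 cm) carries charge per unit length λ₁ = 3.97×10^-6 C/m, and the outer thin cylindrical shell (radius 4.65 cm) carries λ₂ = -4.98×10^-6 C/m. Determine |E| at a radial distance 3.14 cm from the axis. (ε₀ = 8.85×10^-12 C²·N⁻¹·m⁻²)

Choose a coaxial cylinder of radius r = 3.14 cm (arbitrary length L) as the Gaussian surface (between the conductors, 1.26 cm < r < 4.65 cm).
The shell at 4.65 cm lies outside the Gaussian surface, so λ_enc = λ₁ = 3.97×10^-6 C/m.
Gauss's law: E·2πrL = λ_enc L/ε₀.
E = |λ_enc|/(2πε₀r) = (3.97×10^-6)/(2π·8.85×10^-12·0.0314) = 2.27×10^6 N/C.

E = 2.27e6 N/C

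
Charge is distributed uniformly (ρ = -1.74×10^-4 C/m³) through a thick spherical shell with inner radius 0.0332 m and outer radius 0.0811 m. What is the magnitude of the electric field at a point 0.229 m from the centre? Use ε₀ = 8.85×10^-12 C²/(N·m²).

Use a concentric Gaussian sphere at r = 0.229 m (r > 0.0811 m, enclosing the whole shell).
Q_enc = ρ·(4π/3)(b³ − a³) = (-1.74×10^-4)·(4π/3)·((0.0811)³ − (0.0332)³) = -3.621e-7 C.
Applying ∮E·dA = Q_enc/ε₀ with Φ = E(4πr²):
E = |Q_enc|/(4πε₀r²) = (3.621×10^-7)/(4π·8.85×10^-12·(0.229)²) = 6.21e4 N/C.

|E| = 6.21×10^4 N/C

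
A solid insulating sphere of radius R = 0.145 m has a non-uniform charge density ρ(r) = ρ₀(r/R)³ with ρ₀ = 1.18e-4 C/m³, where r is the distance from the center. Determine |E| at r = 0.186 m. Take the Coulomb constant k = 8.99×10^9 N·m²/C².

Use a concentric Gaussian sphere at r = 0.186 m (r > R, all charge enclosed).
Q_enc = 4π ∫₀^R ρ₀(r'/R)^3 r'² dr' = 4πρ₀R³/6 = 7.534e-7 C.
Since E is radial and uniform over the Gaussian sphere, Φ = E·4πr² = Q_enc/ε₀.
E = k|Q_enc|/r² = (8.99×10^9)(7.534e-7)/(0.186)² = 1.96×10^5 N/C.

E ≈ 1.96e5 V/m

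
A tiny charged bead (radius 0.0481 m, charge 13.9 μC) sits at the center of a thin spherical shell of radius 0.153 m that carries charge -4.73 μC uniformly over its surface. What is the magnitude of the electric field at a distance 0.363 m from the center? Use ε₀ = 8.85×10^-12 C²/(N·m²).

E ≈ 6.26×10^5 V/m

Use a concentric Gaussian sphere at r = 0.363 m (r > 0.153 m, enclosing both).
Q_enc = (13.9 μC) + (-4.73 μC) = 9.17×10^-6 C.
By Gauss's law, ∮E·dA = E·4πr² = Q_enc/ε₀.
E = |Q_enc|/(4πε₀r²) = (9.17×10^-6)/(4π·8.85×10^-12·(0.363)²) = 6.26×10^5 N/C.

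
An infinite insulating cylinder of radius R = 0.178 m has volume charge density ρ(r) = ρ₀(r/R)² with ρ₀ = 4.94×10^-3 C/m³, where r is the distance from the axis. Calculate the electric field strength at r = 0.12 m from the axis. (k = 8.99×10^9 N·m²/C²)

E ≈ 7.61×10^6 V/m

Coaxial Gaussian cylinder, radius r = 0.12 m, length L (r < R).
Integrating ρ over the cross-section to radius r: λ_enc = (2πρ₀/R²) ∫₀^r r'^3 dr' = 2πρ₀ r^4/(4·R²) = 5.078×10^-5 C/m.
Gauss's law: E·2πrL = λ_enc L/ε₀.
E = 2k|λ_enc|/r = 2(8.99×10^9)(5.078×10^-5)/(0.12) = 7.61e6 N/C.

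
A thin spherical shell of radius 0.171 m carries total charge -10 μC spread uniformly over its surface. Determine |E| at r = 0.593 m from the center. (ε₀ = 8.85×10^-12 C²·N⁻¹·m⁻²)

|E| = 2.56e5 N/C

By spherical symmetry E is radial; choose a Gaussian sphere of radius r = 0.593 m (r > 0.171 m).
The entire shell is enclosed: Q_enc = -1.00×10^-5 C.
Since E is radial and uniform over the Gaussian sphere, Φ = E·4πr² = Q_enc/ε₀.
E = |Q_enc|/(4πε₀r²) = (1.00×10^-5)/(4π·8.85×10^-12·(0.593)²) = 2.56×10^5 N/C.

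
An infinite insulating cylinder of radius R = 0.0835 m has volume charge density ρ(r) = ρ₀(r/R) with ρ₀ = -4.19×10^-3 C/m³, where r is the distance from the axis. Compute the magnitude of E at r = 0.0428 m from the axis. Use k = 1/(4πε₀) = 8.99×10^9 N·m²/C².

3.46×10^6 N/C

Take a coaxial cylindrical Gaussian surface of radius r = 0.0428 m and length L (r < R).
λ_enc = ∫₀^r ρ(r')·2πr' dr' = (2πρ₀/R)·r^3/3 = -8.24e-6 C/m.
Gauss's law: E·2πrL = λ_enc L/ε₀.
E = 2k|λ_enc|/r = 2(8.99×10^9)(8.24e-6)/(0.0428) = 3.46e6 N/C.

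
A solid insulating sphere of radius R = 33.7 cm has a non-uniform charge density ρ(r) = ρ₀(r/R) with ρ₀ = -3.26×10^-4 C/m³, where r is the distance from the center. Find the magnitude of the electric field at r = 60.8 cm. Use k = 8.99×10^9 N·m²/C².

Use a concentric Gaussian sphere at r = 60.8 cm (r > R, all charge enclosed).
Q_enc = 4π ∫₀^R ρ₀(r'/R)^1 r'² dr' = 4πρ₀R³/4 = -3.92×10^-5 C.
Since E is radial and uniform over the Gaussian sphere, Φ = E·4πr² = Q_enc/ε₀.
E = k|Q_enc|/r² = (8.99×10^9)(3.92×10^-5)/(0.608)² = 9.53×10^5 N/C.

|E| ≈ 9.53×10^5 N/C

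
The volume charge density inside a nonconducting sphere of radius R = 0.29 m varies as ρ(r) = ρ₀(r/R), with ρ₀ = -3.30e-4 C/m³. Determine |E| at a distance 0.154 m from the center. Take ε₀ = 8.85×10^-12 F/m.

By spherical symmetry E is radial; choose a Gaussian sphere of radius r = 0.154 m (r < R).
Q_enc = ∫₀^r ρ(r')·4πr'² dr' = (4πρ₀/R) ∫₀^r r'^3 dr' = 4πρ₀ r^4/(4·R) = -2.011e-6 C.
Applying ∮E·dA = Q_enc/ε₀ with Φ = E(4πr²):
E = |Q_enc|/(4πε₀r²) = (2.011×10^-6)/(4π·8.85×10^-12·(0.154)²) = 7.62×10^5 N/C.

E ≈ 7.62e5 N/C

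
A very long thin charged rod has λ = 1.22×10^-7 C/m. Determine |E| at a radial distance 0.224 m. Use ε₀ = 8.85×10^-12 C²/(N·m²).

Take a coaxial cylindrical Gaussian surface of radius r = 0.224 m and length L.
Q_enc = λL, so λ_enc = 1.22e-7 C/m.
Applying ∮E·dA = Q_enc/ε₀ with the end caps contributing no flux:
E = |λ_enc|/(2πε₀r) = (1.22×10^-7)/(2π·8.85×10^-12·0.224) = 9.79e3 N/C.

E ≈ 9.79×10^3 N/C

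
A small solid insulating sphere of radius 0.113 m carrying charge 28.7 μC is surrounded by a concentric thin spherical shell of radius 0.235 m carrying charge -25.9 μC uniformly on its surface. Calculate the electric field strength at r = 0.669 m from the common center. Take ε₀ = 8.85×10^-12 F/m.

5.63×10^4 N/C

Take a concentric spherical Gaussian surface of radius r = 0.669 m (r > 0.235 m, enclosing both).
Q_enc = (28.7 μC) + (-25.9 μC) = 2.80×10^-6 C.
Since E is radial and uniform over the Gaussian sphere, Φ = E·4πr² = Q_enc/ε₀.
E = |Q_enc|/(4πε₀r²) = (2.80×10^-6)/(4π·8.85×10^-12·(0.669)²) = 5.63e4 N/C.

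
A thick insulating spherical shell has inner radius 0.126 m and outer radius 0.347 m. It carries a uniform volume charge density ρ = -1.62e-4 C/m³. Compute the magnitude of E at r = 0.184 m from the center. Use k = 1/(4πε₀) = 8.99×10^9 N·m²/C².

Use a concentric Gaussian sphere at r = 0.184 m (within the shell material, 0.126 m < r < 0.347 m).
Only the shell between 0.126 m and r is enclosed: Q_enc = ρ·(4π/3)(r³ − a³) = (-1.62×10^-4)·(4π/3)·((0.184)³ − (0.126)³) = -2.87×10^-6 C.
Gauss's law: E·4πr² = Q_enc/ε₀.
E = k|Q_enc|/r² = (8.99×10^9)(2.87×10^-6)/(0.184)² = 7.62×10^5 N/C.

E ≈ 7.62×10^5 N/C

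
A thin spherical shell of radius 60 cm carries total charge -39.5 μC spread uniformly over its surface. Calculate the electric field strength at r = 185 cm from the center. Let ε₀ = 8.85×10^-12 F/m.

E = 1.04×10^5 N/C

Use a concentric Gaussian sphere at r = 185 cm (r > 60 cm).
The entire shell is enclosed: Q_enc = -3.95×10^-5 C.
Applying ∮E·dA = Q_enc/ε₀ with Φ = E(4πr²):
E = |Q_enc|/(4πε₀r²) = (3.95×10^-5)/(4π·8.85×10^-12·(1.85)²) = 1.04×10^5 N/C.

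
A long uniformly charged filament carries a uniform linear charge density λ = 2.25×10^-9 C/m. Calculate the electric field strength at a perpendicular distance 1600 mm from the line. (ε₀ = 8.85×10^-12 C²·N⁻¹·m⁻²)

E = 25.3 N/C

Coaxial Gaussian cylinder, radius r = 1600 mm, length L.
Q_enc = λL, so λ_enc = 2.25e-9 C/m.
Gauss's law: E·2πrL = λ_enc L/ε₀.
E = |λ_enc|/(2πε₀r) = (2.25×10^-9)/(2π·8.85×10^-12·1.6) = 25.3 N/C.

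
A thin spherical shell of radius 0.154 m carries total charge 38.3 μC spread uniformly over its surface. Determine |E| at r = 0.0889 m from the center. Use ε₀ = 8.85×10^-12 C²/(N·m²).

|E| = 0 N/C

Use a concentric Gaussian sphere at r = 0.0889 m (inside the shell, r < 0.154 m).
All the charge is outside the Gaussian surface: Q_enc = 0, hence E = 0 everywhere inside the shell.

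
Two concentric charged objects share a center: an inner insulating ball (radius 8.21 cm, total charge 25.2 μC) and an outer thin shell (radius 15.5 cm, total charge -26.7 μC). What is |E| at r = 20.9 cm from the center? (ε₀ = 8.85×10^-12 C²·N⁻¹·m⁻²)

E ≈ 3.09e5 N/C

Use a concentric Gaussian sphere at r = 20.9 cm (r > 15.5 cm, enclosing both).
Q_enc = (25.2 μC) + (-26.7 μC) = -1.50×10^-6 C.
By Gauss's law, ∮E·dA = E·4πr² = Q_enc/ε₀.
E = |Q_enc|/(4πε₀r²) = (1.50e-6)/(4π·8.85×10^-12·(0.209)²) = 3.09×10^5 N/C.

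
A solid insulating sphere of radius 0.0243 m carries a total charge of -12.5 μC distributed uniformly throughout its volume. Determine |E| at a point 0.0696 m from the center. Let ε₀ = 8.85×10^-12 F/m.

By spherical symmetry E is radial; choose a Gaussian sphere of radius r = 0.0696 m (r > R, so the entire charge is enclosed).
Q_enc = -12.5 μC = -1.25×10^-5 C.
Gauss's law: E·4πr² = Q_enc/ε₀.
E = |Q_enc|/(4πε₀r²) = (1.25×10^-5)/(4π·8.85×10^-12·(0.0696)²) = 2.32e7 N/C.

E = 2.32e7 V/m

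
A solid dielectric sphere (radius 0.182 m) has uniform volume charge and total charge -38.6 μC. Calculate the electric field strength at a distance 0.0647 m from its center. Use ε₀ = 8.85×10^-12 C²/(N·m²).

|E| = 3.72×10^6 N/C

Take a concentric spherical Gaussian surface of radius r = 0.0647 m (r < R).
For a uniform sphere the enclosed fraction is (r/R)³, so Q_enc = (-38.6 μC)(0.0647/0.182)³ = -1.734e-6 C.
Applying ∮E·dA = Q_enc/ε₀ with Φ = E(4πr²):
E = |Q_enc|/(4πε₀r²) = (1.734×10^-6)/(4π·8.85×10^-12·(0.0647)²) = 3.72×10^6 N/C.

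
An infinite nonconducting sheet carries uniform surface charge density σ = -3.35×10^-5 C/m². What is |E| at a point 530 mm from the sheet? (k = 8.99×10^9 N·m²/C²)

E = 1.89e6 V/m

The symmetry is planar: E is normal to the sheet and the same magnitude on both sides. Take a pillbox straddling the sheet with end-cap area A.
Flux Φ = 2EA and Q_enc = σA, so 2EA = σA/ε₀ ⇒ E = |σ|/(2ε₀), independent of distance.
E = 2πk|σ| = 2π(8.99×10^9)(3.35e-5) = 1.89×10^6 N/C.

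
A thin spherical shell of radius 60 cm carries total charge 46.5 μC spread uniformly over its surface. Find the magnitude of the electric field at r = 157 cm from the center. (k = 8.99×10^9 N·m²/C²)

Symmetry ⇒ E = E(r) r̂. Gaussian sphere of radius r = 157 cm (r > 60 cm).
The entire shell is enclosed: Q_enc = 4.65×10^-5 C.
Since E is radial and uniform over the Gaussian sphere, Φ = E·4πr² = Q_enc/ε₀.
E = k|Q_enc|/r² = (8.99×10^9)(4.65e-5)/(1.57)² = 1.70e5 N/C.

1.70×10^5 V/m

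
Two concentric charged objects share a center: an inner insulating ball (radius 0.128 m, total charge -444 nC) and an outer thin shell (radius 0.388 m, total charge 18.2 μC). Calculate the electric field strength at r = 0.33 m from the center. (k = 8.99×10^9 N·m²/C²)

3.67e4 N/C

By spherical symmetry E is radial; choose a Gaussian sphere of radius r = 0.33 m (between the bodies, 0.128 m < r < 0.388 m).
Only the inner charge is enclosed; the outer shell contributes nothing inside itself. Q_enc = -444 nC = -4.44×10^-7 C.
Applying ∮E·dA = Q_enc/ε₀ with Φ = E(4πr²):
E = k|Q_enc|/r² = (8.99×10^9)(4.44×10^-7)/(0.33)² = 3.67×10^4 N/C.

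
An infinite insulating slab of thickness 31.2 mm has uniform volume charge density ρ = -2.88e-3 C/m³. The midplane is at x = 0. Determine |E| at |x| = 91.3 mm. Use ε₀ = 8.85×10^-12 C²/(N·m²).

5.08×10^6 V/m

The point |x| = 91.3 mm lies outside the slab (half-thickness 0.0156 m). A symmetric pillbox spanning the full slab encloses Q_enc = ρ·d·A.
Flux = 2EA ⇒ E = |ρ|d/(2ε₀), independent of distance outside.
E = (2.88e-3)(0.0312)/(2·8.85×10^-12) = 5.08×10^6 N/C.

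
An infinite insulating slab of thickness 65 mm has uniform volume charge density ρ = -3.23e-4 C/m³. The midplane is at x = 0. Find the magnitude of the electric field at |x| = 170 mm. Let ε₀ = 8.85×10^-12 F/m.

|E| ≈ 1.19×10^6 V/m

The point |x| = 170 mm lies outside the slab (half-thickness 0.0325 m). A symmetric pillbox spanning the full slab encloses Q_enc = ρ·d·A.
Flux = 2EA ⇒ E = |ρ|d/(2ε₀), independent of distance outside.
E = (3.23×10^-4)(0.065)/(2·8.85×10^-12) = 1.19×10^6 N/C.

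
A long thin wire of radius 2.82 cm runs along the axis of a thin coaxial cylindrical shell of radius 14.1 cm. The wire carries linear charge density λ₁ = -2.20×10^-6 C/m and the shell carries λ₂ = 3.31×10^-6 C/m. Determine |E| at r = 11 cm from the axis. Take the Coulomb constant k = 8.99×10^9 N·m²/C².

Choose a coaxial cylinder of radius r = 11 cm (arbitrary length L) as the Gaussian surface (between the conductors, 2.82 cm < r < 14.1 cm).
The shell at 14.1 cm lies outside the Gaussian surface, so λ_enc = λ₁ = -2.20×10^-6 C/m.
By Gauss's law (flux through the curved wall only), E·2πrL = λ_enc L/ε₀.
E = 2k|λ_enc|/r = 2(8.99×10^9)(2.20×10^-6)/(0.11) = 3.60×10^5 N/C.

E = 3.60×10^5 N/C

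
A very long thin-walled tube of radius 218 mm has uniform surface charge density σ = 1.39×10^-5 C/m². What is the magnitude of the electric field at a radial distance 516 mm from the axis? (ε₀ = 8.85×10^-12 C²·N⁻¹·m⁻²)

6.64e5 N/C

Coaxial Gaussian cylinder, radius r = 516 mm, length L (r > 218 mm).
The whole shell is enclosed: λ_enc = σ·2πR = (1.39e-5)·2π·(0.218) = 1.904×10^-5 C/m.
Gauss's law: E·2πrL = λ_enc L/ε₀.
E = |λ_enc|/(2πε₀r) = (1.904e-5)/(2π·8.85×10^-12·0.516) = 6.64e5 N/C.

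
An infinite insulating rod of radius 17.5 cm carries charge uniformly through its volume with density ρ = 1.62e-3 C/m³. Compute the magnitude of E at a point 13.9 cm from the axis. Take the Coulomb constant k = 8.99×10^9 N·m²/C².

Coaxial Gaussian cylinder, radius r = 13.9 cm, length L (r < R).
Enclosed charge per unit length: λ_enc = ρ·πr² = (1.62e-3)π(0.139)² = 9.833×10^-5 C/m.
Applying ∮E·dA = Q_enc/ε₀ with the end caps contributing no flux:
E = 2k|λ_enc|/r = 2(8.99×10^9)(9.833×10^-5)/(0.139) = 1.27e7 N/C.

E = 1.27e7 N/C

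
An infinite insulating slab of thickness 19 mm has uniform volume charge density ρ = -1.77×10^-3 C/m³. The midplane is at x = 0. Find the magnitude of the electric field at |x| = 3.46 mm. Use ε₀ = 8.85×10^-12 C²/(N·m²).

By symmetry E is perpendicular to the slab. A Gaussian pillbox from −3.46 mm to +3.46 mm (face area A) lies entirely within the slab.
Q_enc = ρ·(2x)·A and flux = 2EA, so 2EA = 2ρxA/ε₀ ⇒ E = |ρ|x/ε₀.
E = (1.77e-3)(0.00346)/(8.85×10^-12) = 6.92×10^5 N/C.

E ≈ 6.92×10^5 N/C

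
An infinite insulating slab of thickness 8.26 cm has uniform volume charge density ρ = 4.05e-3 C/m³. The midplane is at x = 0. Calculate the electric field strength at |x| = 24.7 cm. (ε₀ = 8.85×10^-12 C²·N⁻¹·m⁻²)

The point |x| = 24.7 cm lies outside the slab (half-thickness 0.0413 m). A symmetric pillbox spanning the full slab encloses Q_enc = ρ·d·A.
Flux = 2EA ⇒ E = |ρ|d/(2ε₀), independent of distance outside.
E = (4.05×10^-3)(0.0826)/(2·8.85×10^-12) = 1.89×10^7 N/C.

|E| ≈ 1.89×10^7 N/C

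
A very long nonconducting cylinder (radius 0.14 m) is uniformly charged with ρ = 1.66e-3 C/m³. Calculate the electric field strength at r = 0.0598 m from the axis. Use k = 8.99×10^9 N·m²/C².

Choose a coaxial cylinder of radius r = 0.0598 m (arbitrary length L) as the Gaussian surface (r < R).
Enclosed charge per unit length: λ_enc = ρ·πr² = (1.66×10^-3)π(0.0598)² = 1.865e-5 C/m.
Since E is radial and uniform over the curved surface, Φ = E·2πrL = Q_enc/ε₀ = λ_enc L/ε₀.
E = 2k|λ_enc|/r = 2(8.99×10^9)(1.865×10^-5)/(0.0598) = 5.61×10^6 N/C.

E ≈ 5.61×10^6 V/m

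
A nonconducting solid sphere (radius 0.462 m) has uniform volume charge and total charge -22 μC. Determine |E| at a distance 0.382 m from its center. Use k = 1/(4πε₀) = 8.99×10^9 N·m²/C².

Take a concentric spherical Gaussian surface of radius r = 0.382 m (r < R).
For a uniform sphere the enclosed fraction is (r/R)³, so Q_enc = (-22 μC)(0.382/0.462)³ = -1.244e-5 C.
Gauss's law: E·4πr² = Q_enc/ε₀.
E = k|Q_enc|/r² = (8.99×10^9)(1.244×10^-5)/(0.382)² = 7.66×10^5 N/C.

7.66×10^5 V/m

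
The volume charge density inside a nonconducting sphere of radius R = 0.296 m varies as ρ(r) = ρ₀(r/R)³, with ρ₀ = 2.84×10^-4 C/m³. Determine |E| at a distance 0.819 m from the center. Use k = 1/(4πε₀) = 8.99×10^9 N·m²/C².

2.07×10^5 N/C

Symmetry ⇒ E = E(r) r̂. Gaussian sphere of radius r = 0.819 m (r > R, all charge enclosed).
Q_enc = 4π ∫₀^R ρ₀(r'/R)^3 r'² dr' = 4πρ₀R³/6 = 1.543e-5 C.
Since E is radial and uniform over the Gaussian sphere, Φ = E·4πr² = Q_enc/ε₀.
E = k|Q_enc|/r² = (8.99×10^9)(1.543e-5)/(0.819)² = 2.07×10^5 N/C.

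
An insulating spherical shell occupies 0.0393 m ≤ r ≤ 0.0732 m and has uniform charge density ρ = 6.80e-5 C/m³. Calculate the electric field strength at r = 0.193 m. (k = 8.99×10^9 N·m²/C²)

E ≈ 2.28e4 V/m

Take a concentric spherical Gaussian surface of radius r = 0.193 m (r > 0.0732 m, enclosing the whole shell).
Q_enc = ρ·(4π/3)(b³ − a³) = (6.80e-5)·(4π/3)·((0.0732)³ − (0.0393)³) = 9.443×10^-8 C.
Since E is radial and uniform over the Gaussian sphere, Φ = E·4πr² = Q_enc/ε₀.
E = k|Q_enc|/r² = (8.99×10^9)(9.443×10^-8)/(0.193)² = 2.28×10^4 N/C.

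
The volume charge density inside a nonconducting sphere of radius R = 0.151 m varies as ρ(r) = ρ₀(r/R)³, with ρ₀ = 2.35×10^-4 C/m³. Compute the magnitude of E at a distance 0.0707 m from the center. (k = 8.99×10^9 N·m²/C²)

E = 3.21×10^4 N/C

By spherical symmetry E is radial; choose a Gaussian sphere of radius r = 0.0707 m (r < R).
Q_enc = ∫₀^r ρ(r')·4πr'² dr' = (4πρ₀/R³) ∫₀^r r'^5 dr' = 4πρ₀ r^6/(6·R³) = 1.785×10^-8 C.
Applying ∮E·dA = Q_enc/ε₀ with Φ = E(4πr²):
E = k|Q_enc|/r² = (8.99×10^9)(1.785e-8)/(0.0707)² = 3.21×10^4 N/C.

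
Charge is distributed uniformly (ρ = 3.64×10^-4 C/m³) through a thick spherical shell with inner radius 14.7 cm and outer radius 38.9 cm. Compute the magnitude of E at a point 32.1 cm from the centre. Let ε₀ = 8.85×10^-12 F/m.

Use a concentric Gaussian sphere at r = 32.1 cm (within the shell material, 14.7 cm < r < 38.9 cm).
Enclosed charge is the volume from a to r: Q_enc = (4π/3)ρ(r³ − a³) = 4.559×10^-5 C.
By Gauss's law, ∮E·dA = E·4πr² = Q_enc/ε₀.
E = |Q_enc|/(4πε₀r²) = (4.559e-5)/(4π·8.85×10^-12·(0.321)²) = 3.98×10^6 N/C.

3.98e6 N/C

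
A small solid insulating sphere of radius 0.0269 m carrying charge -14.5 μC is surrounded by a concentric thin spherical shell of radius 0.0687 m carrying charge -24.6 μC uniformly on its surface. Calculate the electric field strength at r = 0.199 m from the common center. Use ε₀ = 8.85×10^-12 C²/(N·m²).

Symmetry ⇒ E = E(r) r̂. Gaussian sphere of radius r = 0.199 m (r > 0.0687 m, enclosing both).
Q_enc = (-14.5 μC) + (-24.6 μC) = -3.91×10^-5 C.
Applying ∮E·dA = Q_enc/ε₀ with Φ = E(4πr²):
E = |Q_enc|/(4πε₀r²) = (3.91×10^-5)/(4π·8.85×10^-12·(0.199)²) = 8.88×10^6 N/C.

8.88×10^6 V/m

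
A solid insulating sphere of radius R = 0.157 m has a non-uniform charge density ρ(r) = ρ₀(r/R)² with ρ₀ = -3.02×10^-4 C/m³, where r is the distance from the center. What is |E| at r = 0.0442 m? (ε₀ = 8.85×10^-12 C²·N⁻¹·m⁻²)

Symmetry ⇒ E = E(r) r̂. Gaussian sphere of radius r = 0.0442 m (r < R).
Q_enc = ∫₀^r ρ(r')·4πr'² dr' = (4πρ₀/R²) ∫₀^r r'^4 dr' = 4πρ₀ r^5/(5·R²) = -5.195e-9 C.
By Gauss's law, ∮E·dA = E·4πr² = Q_enc/ε₀.
E = |Q_enc|/(4πε₀r²) = (5.195×10^-9)/(4π·8.85×10^-12·(0.0442)²) = 2.39e4 N/C.

2.39e4 V/m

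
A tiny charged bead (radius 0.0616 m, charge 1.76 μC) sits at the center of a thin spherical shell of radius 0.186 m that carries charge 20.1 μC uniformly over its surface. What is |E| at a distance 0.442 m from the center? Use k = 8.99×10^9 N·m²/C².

E = 1.01×10^6 V/m

Use a concentric Gaussian sphere at r = 0.442 m (r > 0.186 m, enclosing both).
Q_enc = (1.76 μC) + (20.1 μC) = 2.186e-5 C.
Applying ∮E·dA = Q_enc/ε₀ with Φ = E(4πr²):
E = k|Q_enc|/r² = (8.99×10^9)(2.186×10^-5)/(0.442)² = 1.01×10^6 N/C.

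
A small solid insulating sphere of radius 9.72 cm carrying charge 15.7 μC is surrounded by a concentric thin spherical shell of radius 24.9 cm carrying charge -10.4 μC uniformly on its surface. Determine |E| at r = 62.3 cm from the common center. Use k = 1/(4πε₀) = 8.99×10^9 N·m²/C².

Use a concentric Gaussian sphere at r = 62.3 cm (r > 24.9 cm, enclosing both).
Q_enc = (15.7 μC) + (-10.4 μC) = 5.30e-6 C.
Gauss's law: E·4πr² = Q_enc/ε₀.
E = k|Q_enc|/r² = (8.99×10^9)(5.30e-6)/(0.623)² = 1.23×10^5 N/C.

|E| = 1.23×10^5 N/C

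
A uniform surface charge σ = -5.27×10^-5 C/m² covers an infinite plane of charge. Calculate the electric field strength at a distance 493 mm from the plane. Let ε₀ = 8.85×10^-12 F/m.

E ≈ 2.98×10^6 V/m

Choose a cylindrical pillbox piercing the sheet, end faces (area A) parallel to it.
Only the two end caps contribute flux: Φ = 2EA. With Q_enc = σA, Gauss's law gives E = |σ|/(2ε₀).
E = |σ|/(2ε₀) = (5.27e-5)/(2·8.85×10^-12) = 2.98×10^6 N/C.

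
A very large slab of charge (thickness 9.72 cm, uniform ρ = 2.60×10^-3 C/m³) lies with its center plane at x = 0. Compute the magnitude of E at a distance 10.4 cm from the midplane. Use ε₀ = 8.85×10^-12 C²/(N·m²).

The point |x| = 10.4 cm lies outside the slab (half-thickness 0.0486 m). A symmetric pillbox spanning the full slab encloses Q_enc = ρ·d·A.
Flux = 2EA ⇒ E = |ρ|d/(2ε₀), independent of distance outside.
E = (2.60×10^-3)(0.0972)/(2·8.85×10^-12) = 1.43×10^7 N/C.

|E| = 1.43e7 N/C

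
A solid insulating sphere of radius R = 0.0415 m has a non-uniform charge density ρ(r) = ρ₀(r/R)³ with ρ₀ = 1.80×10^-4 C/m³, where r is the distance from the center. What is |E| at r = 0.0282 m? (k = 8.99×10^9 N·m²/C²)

|E| ≈ 3.00×10^4 N/C

Take a concentric spherical Gaussian surface of radius r = 0.0282 m (r < R).
Integrate the density: Q_enc = 4π ∫₀^r ρ₀(r'/R)^3 r'² dr' = 4πρ₀ r^6/(6·R³) = 2.653×10^-9 C.
Gauss's law: E·4πr² = Q_enc/ε₀.
E = k|Q_enc|/r² = (8.99×10^9)(2.653e-9)/(0.0282)² = 3.00×10^4 N/C.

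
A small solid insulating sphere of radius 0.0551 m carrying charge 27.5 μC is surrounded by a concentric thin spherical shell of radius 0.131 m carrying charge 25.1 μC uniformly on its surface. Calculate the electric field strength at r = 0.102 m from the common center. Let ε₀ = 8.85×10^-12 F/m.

E ≈ 2.38×10^7 V/m

By spherical symmetry E is radial; choose a Gaussian sphere of radius r = 0.102 m (between the bodies, 0.0551 m < r < 0.131 m).
Only the inner charge is enclosed; the outer shell contributes nothing inside itself. Q_enc = 27.5 μC = 2.75×10^-5 C.
Applying ∮E·dA = Q_enc/ε₀ with Φ = E(4πr²):
E = |Q_enc|/(4πε₀r²) = (2.75e-5)/(4π·8.85×10^-12·(0.102)²) = 2.38e7 N/C.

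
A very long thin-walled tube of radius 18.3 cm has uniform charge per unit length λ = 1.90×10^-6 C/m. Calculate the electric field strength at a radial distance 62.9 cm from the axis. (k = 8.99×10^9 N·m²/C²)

|E| = 5.43×10^4 N/C

Coaxial Gaussian cylinder, radius r = 62.9 cm, length L (r > 18.3 cm).
The full line charge is enclosed: λ_enc = 1.90×10^-6 C/m.
By Gauss's law (flux through the curved wall only), E·2πrL = λ_enc L/ε₀.
E = 2k|λ_enc|/r = 2(8.99×10^9)(1.90e-6)/(0.629) = 5.43e4 N/C.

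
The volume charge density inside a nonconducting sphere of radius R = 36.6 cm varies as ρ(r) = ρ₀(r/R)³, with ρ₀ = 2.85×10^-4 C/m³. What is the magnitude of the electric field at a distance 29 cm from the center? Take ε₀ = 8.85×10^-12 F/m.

Take a concentric spherical Gaussian surface of radius r = 29 cm (r < R).
Integrate the density: Q_enc = 4π ∫₀^r ρ₀(r'/R)^3 r'² dr' = 4πρ₀ r^6/(6·R³) = 7.242×10^-6 C.
Gauss's law: E·4πr² = Q_enc/ε₀.
E = |Q_enc|/(4πε₀r²) = (7.242×10^-6)/(4π·8.85×10^-12·(0.29)²) = 7.74×10^5 N/C.

E = 7.74×10^5 N/C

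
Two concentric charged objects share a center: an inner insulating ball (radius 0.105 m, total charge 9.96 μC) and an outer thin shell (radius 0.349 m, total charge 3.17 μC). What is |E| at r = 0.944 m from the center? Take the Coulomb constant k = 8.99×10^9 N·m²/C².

Take a concentric spherical Gaussian surface of radius r = 0.944 m (r > 0.349 m, enclosing both).
Q_enc = (9.96 μC) + (3.17 μC) = 1.313×10^-5 C.
Since E is radial and uniform over the Gaussian sphere, Φ = E·4πr² = Q_enc/ε₀.
E = k|Q_enc|/r² = (8.99×10^9)(1.313×10^-5)/(0.944)² = 1.32e5 N/C.

E ≈ 1.32×10^5 N/C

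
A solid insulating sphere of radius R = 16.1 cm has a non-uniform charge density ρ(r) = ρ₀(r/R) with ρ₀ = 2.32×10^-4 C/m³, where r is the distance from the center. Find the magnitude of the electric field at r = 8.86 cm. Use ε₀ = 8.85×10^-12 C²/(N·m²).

E ≈ 3.20×10^5 V/m

By spherical symmetry E is radial; choose a Gaussian sphere of radius r = 8.86 cm (r < R).
Q_enc = ∫₀^r ρ(r')·4πr'² dr' = (4πρ₀/R) ∫₀^r r'^3 dr' = 4πρ₀ r^4/(4·R) = 2.79e-7 C.
Gauss's law: E·4πr² = Q_enc/ε₀.
E = |Q_enc|/(4πε₀r²) = (2.79×10^-7)/(4π·8.85×10^-12·(0.0886)²) = 3.20×10^5 N/C.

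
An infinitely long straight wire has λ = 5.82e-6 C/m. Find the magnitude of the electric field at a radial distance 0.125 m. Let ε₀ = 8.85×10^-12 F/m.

8.37×10^5 N/C

By cylindrical symmetry E is radial; use a coaxial Gaussian cylinder of radius 0.125 m and length L.
Q_enc = λL, so λ_enc = 5.82×10^-6 C/m.
Since E is radial and uniform over the curved surface, Φ = E·2πrL = Q_enc/ε₀ = λ_enc L/ε₀.
E = |λ_enc|/(2πε₀r) = (5.82e-6)/(2π·8.85×10^-12·0.125) = 8.37×10^5 N/C.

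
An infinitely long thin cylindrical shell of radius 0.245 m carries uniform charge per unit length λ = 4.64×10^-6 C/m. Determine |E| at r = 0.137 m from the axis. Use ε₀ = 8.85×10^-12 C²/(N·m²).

E = 0

Take a coaxial cylindrical Gaussian surface of radius r = 0.137 m and length L (r < 0.245 m, inside the shell).
No charge is enclosed, so Gauss's law gives E·2πrL = 0 ⇒ E = 0.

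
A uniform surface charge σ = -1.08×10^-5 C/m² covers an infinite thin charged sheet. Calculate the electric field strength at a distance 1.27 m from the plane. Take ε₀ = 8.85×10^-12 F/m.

The symmetry is planar: E is normal to the sheet and the same magnitude on both sides. Take a pillbox straddling the sheet with end-cap area A.
Flux Φ = 2EA and Q_enc = σA, so 2EA = σA/ε₀ ⇒ E = |σ|/(2ε₀), independent of distance.
E = |σ|/(2ε₀) = (1.08×10^-5)/(2·8.85×10^-12) = 6.10e5 N/C.

E ≈ 6.10×10^5 V/m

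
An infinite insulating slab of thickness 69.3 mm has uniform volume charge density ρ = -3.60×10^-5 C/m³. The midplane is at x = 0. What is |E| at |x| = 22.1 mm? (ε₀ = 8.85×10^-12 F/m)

By symmetry E is perpendicular to the slab. A Gaussian pillbox from −22.1 mm to +22.1 mm (face area A) lies entirely within the slab.
Q_enc = ρ·(2x)·A and flux = 2EA, so 2EA = 2ρxA/ε₀ ⇒ E = |ρ|x/ε₀.
E = (3.60e-5)(0.0221)/(8.85×10^-12) = 8.99×10^4 N/C.

E = 8.99×10^4 N/C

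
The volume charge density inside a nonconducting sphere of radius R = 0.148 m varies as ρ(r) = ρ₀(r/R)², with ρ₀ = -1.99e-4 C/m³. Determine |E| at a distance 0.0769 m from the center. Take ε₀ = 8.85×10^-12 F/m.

Take a concentric spherical Gaussian surface of radius r = 0.0769 m (r < R).
Integrate the density: Q_enc = 4π ∫₀^r ρ₀(r'/R)^2 r'² dr' = 4πρ₀ r^5/(5·R²) = -6.14e-8 C.
Since E is radial and uniform over the Gaussian sphere, Φ = E·4πr² = Q_enc/ε₀.
E = |Q_enc|/(4πε₀r²) = (6.14×10^-8)/(4π·8.85×10^-12·(0.0769)²) = 9.34×10^4 N/C.

E = 9.34e4 V/m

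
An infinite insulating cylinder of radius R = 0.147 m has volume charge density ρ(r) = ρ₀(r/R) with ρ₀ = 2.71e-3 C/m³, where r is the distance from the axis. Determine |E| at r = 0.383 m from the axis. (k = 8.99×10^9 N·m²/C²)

E ≈ 5.76×10^6 N/C

Take a coaxial cylindrical Gaussian surface of radius r = 0.383 m and length L (r > R, full charge per length enclosed).
λ_enc = 2π ∫₀^R ρ₀(r'/R)^1 r' dr' = 2πρ₀R²/3 = 1.226×10^-4 C/m.
Gauss's law: E·2πrL = λ_enc L/ε₀.
E = 2k|λ_enc|/r = 2(8.99×10^9)(1.226×10^-4)/(0.383) = 5.76e6 N/C.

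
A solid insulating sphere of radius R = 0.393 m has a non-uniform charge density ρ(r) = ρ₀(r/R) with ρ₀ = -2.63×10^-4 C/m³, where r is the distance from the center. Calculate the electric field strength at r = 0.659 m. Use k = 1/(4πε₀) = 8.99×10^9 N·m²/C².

E ≈ 1.04×10^6 N/C

Use a concentric Gaussian sphere at r = 0.659 m (r > R, all charge enclosed).
Q_enc = 4π ∫₀^R ρ₀(r'/R)^1 r'² dr' = 4πρ₀R³/4 = -5.015×10^-5 C.
Applying ∮E·dA = Q_enc/ε₀ with Φ = E(4πr²):
E = k|Q_enc|/r² = (8.99×10^9)(5.015e-5)/(0.659)² = 1.04×10^6 N/C.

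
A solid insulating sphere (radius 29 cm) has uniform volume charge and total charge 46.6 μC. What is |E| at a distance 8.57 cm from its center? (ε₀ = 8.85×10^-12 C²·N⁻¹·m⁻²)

|E| = 1.47×10^6 V/m

Symmetry ⇒ E = E(r) r̂. Gaussian sphere of radius r = 8.57 cm (r < R).
For a uniform sphere the enclosed fraction is (r/R)³, so Q_enc = (46.6 μC)(0.0857/0.29)³ = 1.203×10^-6 C.
Since E is radial and uniform over the Gaussian sphere, Φ = E·4πr² = Q_enc/ε₀.
E = |Q_enc|/(4πε₀r²) = (1.203×10^-6)/(4π·8.85×10^-12·(0.0857)²) = 1.47e6 N/C.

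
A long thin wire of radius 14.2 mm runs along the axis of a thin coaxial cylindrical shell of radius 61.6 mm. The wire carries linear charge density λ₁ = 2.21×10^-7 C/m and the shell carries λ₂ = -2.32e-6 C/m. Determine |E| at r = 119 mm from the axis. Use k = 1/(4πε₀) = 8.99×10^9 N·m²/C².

|E| ≈ 3.17e5 N/C

By cylindrical symmetry E is radial; use a coaxial Gaussian cylinder of radius 119 mm and length L (r > 61.6 mm, enclosing both).
λ_enc = λ₁ + λ₂ = (2.21e-7) + (-2.32e-6) = -2.099×10^-6 C/m.
Applying ∮E·dA = Q_enc/ε₀ with the end caps contributing no flux:
E = 2k|λ_enc|/r = 2(8.99×10^9)(2.099e-6)/(0.119) = 3.17×10^5 N/C.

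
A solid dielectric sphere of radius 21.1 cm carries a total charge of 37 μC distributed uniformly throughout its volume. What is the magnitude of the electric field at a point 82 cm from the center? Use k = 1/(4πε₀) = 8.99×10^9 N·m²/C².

|E| ≈ 4.95e5 V/m

By spherical symmetry E is radial; choose a Gaussian sphere of radius r = 82 cm (r > R, so the entire charge is enclosed).
Q_enc = 37 μC = 3.70×10^-5 C.
Applying ∮E·dA = Q_enc/ε₀ with Φ = E(4πr²):
E = k|Q_enc|/r² = (8.99×10^9)(3.70e-5)/(0.82)² = 4.95×10^5 N/C.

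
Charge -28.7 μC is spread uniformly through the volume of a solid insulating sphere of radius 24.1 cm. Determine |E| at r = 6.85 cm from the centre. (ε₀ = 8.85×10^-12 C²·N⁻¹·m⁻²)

Use a concentric Gaussian sphere at r = 6.85 cm (r < R).
Only the charge within r is enclosed: Q_enc = Q·(r/R)³ = (-28.7 μC)·(6.85 cm/24.1 cm)³ = -6.59e-7 C.
Since E is radial and uniform over the Gaussian sphere, Φ = E·4πr² = Q_enc/ε₀.
E = |Q_enc|/(4πε₀r²) = (6.59e-7)/(4π·8.85×10^-12·(0.0685)²) = 1.26×10^6 N/C.

|E| ≈ 1.26×10^6 N/C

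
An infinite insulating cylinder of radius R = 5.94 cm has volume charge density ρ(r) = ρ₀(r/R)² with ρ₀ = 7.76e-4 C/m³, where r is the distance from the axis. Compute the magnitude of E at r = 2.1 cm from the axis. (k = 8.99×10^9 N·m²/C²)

Choose a coaxial cylinder of radius r = 2.1 cm (arbitrary length L) as the Gaussian surface (r < R).
λ_enc = ∫₀^r ρ(r')·2πr' dr' = (2πρ₀/R²)·r^4/4 = 6.719×10^-8 C/m.
By Gauss's law (flux through the curved wall only), E·2πrL = λ_enc L/ε₀.
E = 2k|λ_enc|/r = 2(8.99×10^9)(6.719e-8)/(0.021) = 5.75e4 N/C.

E = 5.75×10^4 V/m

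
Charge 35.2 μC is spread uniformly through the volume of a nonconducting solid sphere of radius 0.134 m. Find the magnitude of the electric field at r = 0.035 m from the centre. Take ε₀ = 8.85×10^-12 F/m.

Symmetry ⇒ E = E(r) r̂. Gaussian sphere of radius r = 0.035 m (r < R).
Only the charge within r is enclosed: Q_enc = Q·(r/R)³ = (35.2 μC)·(0.035 m/0.134 m)³ = 6.272e-7 C.
Gauss's law: E·4πr² = Q_enc/ε₀.
E = |Q_enc|/(4πε₀r²) = (6.272×10^-7)/(4π·8.85×10^-12·(0.035)²) = 4.60×10^6 N/C.

|E| = 4.60×10^6 N/C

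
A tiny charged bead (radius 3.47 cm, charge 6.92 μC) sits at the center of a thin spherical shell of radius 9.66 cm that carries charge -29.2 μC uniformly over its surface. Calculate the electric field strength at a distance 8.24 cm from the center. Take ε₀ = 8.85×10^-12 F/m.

|E| ≈ 9.16×10^6 N/C

By spherical symmetry E is radial; choose a Gaussian sphere of radius r = 8.24 cm (between the bodies, 3.47 cm < r < 9.66 cm).
Only the inner charge is enclosed; the outer shell contributes nothing inside itself. Q_enc = 6.92 μC = 6.92e-6 C.
Gauss's law: E·4πr² = Q_enc/ε₀.
E = |Q_enc|/(4πε₀r²) = (6.92×10^-6)/(4π·8.85×10^-12·(0.0824)²) = 9.16×10^6 N/C.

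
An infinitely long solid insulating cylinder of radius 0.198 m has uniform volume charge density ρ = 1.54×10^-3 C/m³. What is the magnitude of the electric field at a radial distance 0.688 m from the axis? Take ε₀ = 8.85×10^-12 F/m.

Coaxial Gaussian cylinder, radius r = 0.688 m, length L (r > 0.198 m, full cross-section enclosed).
λ_enc = ρ·πR² = (1.54×10^-3)π(0.198)² = 1.897e-4 C/m.
By Gauss's law (flux through the curved wall only), E·2πrL = λ_enc L/ε₀.
E = |λ_enc|/(2πε₀r) = (1.897×10^-4)/(2π·8.85×10^-12·0.688) = 4.96e6 N/C.

|E| = 4.96×10^6 N/C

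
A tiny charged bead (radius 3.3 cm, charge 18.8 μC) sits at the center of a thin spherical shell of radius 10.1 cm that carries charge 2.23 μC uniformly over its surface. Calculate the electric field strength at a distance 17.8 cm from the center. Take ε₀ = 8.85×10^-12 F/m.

|E| ≈ 5.97×10^6 N/C

By spherical symmetry E is radial; choose a Gaussian sphere of radius r = 17.8 cm (r > 10.1 cm, enclosing both).
Q_enc = (18.8 μC) + (2.23 μC) = 2.103×10^-5 C.
Since E is radial and uniform over the Gaussian sphere, Φ = E·4πr² = Q_enc/ε₀.
E = |Q_enc|/(4πε₀r²) = (2.103e-5)/(4π·8.85×10^-12·(0.178)²) = 5.97×10^6 N/C.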